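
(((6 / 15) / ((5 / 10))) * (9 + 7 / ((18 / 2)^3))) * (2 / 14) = 26272 / 25515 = 1.03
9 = 9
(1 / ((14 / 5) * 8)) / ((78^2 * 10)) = 1 / 1362816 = 0.00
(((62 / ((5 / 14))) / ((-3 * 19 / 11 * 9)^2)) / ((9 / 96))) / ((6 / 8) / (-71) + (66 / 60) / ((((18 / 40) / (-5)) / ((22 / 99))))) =-954494464 / 3056805405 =-0.31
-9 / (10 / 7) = -63 / 10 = -6.30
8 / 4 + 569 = 571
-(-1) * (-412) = -412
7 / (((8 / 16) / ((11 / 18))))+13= 21.56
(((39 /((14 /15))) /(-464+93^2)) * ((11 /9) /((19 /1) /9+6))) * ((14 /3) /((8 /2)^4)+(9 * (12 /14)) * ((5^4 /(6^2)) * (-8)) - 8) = -1244724195 /1499020544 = -0.83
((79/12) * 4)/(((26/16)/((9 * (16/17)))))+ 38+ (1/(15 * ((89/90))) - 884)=-708.67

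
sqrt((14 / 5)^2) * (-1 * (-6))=16.80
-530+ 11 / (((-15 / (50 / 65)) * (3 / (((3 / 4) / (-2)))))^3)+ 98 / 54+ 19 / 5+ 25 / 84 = -23212634789 / 44291520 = -524.09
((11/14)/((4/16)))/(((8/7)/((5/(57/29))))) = 1595/228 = 7.00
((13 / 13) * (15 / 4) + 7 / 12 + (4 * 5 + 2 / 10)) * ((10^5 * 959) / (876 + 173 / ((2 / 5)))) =14116480000 / 7851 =1798048.66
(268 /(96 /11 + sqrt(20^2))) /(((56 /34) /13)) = 162877 /2212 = 73.63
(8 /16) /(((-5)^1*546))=-1 /5460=-0.00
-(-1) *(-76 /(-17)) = 76 /17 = 4.47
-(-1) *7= 7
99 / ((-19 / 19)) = -99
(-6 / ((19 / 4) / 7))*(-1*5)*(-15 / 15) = -840 / 19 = -44.21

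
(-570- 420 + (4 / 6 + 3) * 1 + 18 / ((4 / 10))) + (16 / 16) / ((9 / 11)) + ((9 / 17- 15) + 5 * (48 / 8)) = -141461 / 153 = -924.58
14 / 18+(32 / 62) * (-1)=0.26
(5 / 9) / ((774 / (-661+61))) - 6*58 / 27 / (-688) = -1913 / 4644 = -0.41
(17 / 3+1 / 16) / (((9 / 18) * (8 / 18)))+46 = 2297 / 32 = 71.78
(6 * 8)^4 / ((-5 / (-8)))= 42467328 / 5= 8493465.60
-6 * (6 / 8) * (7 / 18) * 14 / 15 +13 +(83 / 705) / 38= 50766 / 4465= 11.37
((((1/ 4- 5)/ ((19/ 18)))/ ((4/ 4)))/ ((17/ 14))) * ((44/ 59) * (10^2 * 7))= -1940400/ 1003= -1934.60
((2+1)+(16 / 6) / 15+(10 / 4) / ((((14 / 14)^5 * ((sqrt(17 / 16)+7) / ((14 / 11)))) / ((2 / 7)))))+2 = 2016221 / 379665-40 * sqrt(17) / 8437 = 5.29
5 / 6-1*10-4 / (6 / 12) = -103 / 6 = -17.17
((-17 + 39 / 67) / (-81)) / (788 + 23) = 1100 / 4401297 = 0.00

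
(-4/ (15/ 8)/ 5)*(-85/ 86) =0.42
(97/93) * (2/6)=97/279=0.35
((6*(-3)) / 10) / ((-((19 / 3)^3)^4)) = 4782969 / 11066574595330805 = 0.00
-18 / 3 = -6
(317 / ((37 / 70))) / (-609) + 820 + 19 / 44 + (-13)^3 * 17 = -5173899763 / 141636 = -36529.55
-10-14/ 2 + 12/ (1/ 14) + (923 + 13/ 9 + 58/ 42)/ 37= 176.02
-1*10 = -10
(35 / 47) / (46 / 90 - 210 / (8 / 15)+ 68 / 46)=-144900 / 76228783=-0.00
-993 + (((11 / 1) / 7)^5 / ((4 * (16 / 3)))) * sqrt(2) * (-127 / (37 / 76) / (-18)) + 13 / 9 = -8924 / 9 + 388616063 * sqrt(2) / 59698464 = -982.35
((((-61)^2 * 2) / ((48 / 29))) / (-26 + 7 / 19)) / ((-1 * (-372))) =-2050271 / 4347936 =-0.47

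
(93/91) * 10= 930/91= 10.22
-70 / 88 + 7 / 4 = 21 / 22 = 0.95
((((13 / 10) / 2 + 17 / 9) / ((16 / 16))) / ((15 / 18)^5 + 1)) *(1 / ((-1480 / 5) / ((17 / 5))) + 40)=730259037 / 10083425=72.42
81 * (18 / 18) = 81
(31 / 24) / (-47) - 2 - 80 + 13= -77863 / 1128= -69.03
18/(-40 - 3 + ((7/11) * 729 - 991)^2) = 726/11203867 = 0.00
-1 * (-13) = 13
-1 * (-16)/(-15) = -16/15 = -1.07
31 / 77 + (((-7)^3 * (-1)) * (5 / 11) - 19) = 10573 / 77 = 137.31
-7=-7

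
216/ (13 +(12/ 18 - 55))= -162/ 31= -5.23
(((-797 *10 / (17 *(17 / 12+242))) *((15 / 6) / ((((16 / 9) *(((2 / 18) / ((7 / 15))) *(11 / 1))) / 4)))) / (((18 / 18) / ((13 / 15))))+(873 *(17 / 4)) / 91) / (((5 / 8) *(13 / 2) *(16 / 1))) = 7393759551 / 12923730820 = 0.57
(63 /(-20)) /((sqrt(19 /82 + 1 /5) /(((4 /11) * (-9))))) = 15.69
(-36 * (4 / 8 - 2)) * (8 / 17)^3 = 27648 / 4913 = 5.63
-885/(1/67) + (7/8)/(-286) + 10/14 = -59294.29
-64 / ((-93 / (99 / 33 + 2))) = 320 / 93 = 3.44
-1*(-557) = 557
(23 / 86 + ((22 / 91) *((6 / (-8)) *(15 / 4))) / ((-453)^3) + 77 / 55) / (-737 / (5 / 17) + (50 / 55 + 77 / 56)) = -29652773684479 / 44521006760267583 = -0.00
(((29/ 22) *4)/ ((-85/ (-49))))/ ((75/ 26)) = 73892/ 70125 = 1.05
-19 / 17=-1.12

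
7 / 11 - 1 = -4 / 11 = -0.36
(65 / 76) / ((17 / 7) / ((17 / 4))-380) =-455 / 201856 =-0.00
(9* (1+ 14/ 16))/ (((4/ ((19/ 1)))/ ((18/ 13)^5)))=407.93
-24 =-24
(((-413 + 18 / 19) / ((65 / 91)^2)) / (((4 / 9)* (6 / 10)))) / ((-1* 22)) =1150863 / 8360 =137.66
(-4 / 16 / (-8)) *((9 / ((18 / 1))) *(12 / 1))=3 / 16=0.19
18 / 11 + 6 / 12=47 / 22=2.14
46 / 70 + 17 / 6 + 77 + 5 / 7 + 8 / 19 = 325687 / 3990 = 81.63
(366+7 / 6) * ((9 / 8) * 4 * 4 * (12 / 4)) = 19827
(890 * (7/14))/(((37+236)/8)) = 3560/273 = 13.04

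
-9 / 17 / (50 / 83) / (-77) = 747 / 65450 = 0.01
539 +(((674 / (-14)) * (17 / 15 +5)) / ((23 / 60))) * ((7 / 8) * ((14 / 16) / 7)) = 1819 / 4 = 454.75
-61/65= -0.94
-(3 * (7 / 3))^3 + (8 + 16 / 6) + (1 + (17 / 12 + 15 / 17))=-67123 / 204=-329.03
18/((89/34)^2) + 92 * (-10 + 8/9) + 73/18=-39519757/47526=-831.54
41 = 41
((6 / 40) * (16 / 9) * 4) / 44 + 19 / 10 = 127 / 66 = 1.92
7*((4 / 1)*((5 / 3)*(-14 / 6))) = -980 / 9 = -108.89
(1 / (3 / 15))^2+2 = 27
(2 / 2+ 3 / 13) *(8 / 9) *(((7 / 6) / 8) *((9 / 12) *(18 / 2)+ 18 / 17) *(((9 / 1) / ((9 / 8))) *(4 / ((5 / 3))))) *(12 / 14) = 22656 / 1105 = 20.50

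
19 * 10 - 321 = -131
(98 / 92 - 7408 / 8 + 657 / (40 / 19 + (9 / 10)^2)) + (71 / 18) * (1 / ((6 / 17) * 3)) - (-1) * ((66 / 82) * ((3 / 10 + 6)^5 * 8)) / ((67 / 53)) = 8832568790938609687 / 177167026743750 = 49854.47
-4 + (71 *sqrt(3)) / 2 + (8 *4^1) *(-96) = -3076 + 71 *sqrt(3) / 2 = -3014.51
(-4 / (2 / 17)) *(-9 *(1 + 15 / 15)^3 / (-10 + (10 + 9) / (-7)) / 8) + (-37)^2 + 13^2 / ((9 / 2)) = 1107373 / 801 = 1382.49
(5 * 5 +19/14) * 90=16605/7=2372.14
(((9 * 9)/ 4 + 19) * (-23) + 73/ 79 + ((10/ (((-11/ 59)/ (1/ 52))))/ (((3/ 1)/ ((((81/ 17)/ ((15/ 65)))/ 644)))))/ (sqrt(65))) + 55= -267597/ 316 -531 * sqrt(65)/ 3131128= -846.83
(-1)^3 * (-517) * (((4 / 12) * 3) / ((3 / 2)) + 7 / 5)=16027 / 15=1068.47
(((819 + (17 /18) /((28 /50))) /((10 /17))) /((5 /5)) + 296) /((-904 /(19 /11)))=-3.23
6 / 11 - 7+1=-60 / 11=-5.45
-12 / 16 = -3 / 4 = -0.75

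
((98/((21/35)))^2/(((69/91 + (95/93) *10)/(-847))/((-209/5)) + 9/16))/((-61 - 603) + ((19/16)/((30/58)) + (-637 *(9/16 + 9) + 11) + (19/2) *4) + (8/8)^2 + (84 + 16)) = -7.18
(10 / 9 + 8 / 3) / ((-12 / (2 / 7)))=-17 / 189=-0.09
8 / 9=0.89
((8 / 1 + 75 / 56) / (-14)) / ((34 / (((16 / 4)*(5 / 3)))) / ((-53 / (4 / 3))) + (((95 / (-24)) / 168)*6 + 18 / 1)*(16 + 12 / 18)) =-1247355 / 556306471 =-0.00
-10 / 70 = -1 / 7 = -0.14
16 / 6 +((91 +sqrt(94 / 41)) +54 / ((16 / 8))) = sqrt(3854) / 41 +362 / 3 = 122.18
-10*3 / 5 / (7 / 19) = -114 / 7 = -16.29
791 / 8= 98.88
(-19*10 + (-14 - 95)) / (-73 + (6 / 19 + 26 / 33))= 187473 / 45079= 4.16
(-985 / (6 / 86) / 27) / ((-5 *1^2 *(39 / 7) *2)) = 59297 / 6318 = 9.39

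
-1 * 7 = -7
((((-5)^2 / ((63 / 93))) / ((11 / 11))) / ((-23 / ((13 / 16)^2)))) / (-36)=0.03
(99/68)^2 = 9801/4624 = 2.12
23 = 23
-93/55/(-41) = 93/2255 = 0.04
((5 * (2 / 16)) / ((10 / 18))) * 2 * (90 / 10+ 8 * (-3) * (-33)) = 7209 / 4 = 1802.25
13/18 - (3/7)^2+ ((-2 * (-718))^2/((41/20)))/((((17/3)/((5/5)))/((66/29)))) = 7202333542295/17827866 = 403993.03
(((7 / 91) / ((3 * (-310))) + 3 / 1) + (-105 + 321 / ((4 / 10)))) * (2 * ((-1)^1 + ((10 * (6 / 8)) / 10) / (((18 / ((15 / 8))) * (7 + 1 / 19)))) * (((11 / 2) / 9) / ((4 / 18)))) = -65840465317 / 17280640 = -3810.07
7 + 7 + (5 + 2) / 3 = 49 / 3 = 16.33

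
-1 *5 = -5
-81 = -81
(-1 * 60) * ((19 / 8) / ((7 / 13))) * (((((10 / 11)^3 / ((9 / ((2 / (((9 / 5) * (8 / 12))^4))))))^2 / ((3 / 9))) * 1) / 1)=-7537841796875 / 1464524676846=-5.15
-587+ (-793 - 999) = -2379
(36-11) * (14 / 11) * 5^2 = 8750 / 11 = 795.45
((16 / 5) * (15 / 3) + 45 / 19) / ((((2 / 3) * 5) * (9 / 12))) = 698 / 95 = 7.35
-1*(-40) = 40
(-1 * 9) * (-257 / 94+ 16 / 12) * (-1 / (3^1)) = -395 / 94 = -4.20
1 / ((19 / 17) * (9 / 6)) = 34 / 57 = 0.60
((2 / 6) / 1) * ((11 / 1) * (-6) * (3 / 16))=-33 / 8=-4.12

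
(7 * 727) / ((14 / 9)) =6543 / 2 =3271.50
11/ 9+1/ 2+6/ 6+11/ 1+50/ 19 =5593/ 342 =16.35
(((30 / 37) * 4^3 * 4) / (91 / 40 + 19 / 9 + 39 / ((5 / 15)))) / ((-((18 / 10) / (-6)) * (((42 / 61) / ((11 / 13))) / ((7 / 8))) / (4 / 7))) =515328000 / 147134533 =3.50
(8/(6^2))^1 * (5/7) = 10/63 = 0.16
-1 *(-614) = 614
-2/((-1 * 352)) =0.01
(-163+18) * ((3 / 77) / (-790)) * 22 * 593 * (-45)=-2321595 / 553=-4198.18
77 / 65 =1.18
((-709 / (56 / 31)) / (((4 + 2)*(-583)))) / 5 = 21979 / 979440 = 0.02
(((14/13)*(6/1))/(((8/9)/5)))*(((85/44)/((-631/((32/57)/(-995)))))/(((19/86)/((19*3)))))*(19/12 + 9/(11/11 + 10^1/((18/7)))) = 208159560/3752880703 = 0.06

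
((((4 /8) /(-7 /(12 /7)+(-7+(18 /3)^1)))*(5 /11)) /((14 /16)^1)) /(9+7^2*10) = -240 /2343803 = -0.00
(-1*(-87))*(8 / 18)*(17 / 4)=493 / 3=164.33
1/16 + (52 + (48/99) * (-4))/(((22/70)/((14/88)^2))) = 2877103/702768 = 4.09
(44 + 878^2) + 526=771454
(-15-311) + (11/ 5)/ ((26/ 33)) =-42017/ 130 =-323.21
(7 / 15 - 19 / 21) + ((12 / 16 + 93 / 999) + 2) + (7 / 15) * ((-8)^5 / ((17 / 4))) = -569939275 / 158508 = -3595.65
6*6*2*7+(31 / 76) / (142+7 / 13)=70977715 / 140828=504.00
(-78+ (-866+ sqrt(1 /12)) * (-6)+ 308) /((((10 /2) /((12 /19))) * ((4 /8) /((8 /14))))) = 520896 /665 - 96 * sqrt(3) /665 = 783.05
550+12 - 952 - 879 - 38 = -1307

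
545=545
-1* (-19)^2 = -361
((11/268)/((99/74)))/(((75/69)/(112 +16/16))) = 96163/30150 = 3.19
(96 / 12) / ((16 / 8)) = 4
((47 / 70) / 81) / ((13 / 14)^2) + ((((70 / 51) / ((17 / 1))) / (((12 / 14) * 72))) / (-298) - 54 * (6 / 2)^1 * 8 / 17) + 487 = 19370868896863 / 47156962320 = 410.77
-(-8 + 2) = 6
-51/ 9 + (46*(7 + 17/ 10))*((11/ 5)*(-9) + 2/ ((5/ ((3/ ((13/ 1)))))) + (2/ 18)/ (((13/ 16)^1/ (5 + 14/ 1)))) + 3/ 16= -35633841/ 5200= -6852.66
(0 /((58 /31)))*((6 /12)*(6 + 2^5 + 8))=0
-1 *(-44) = 44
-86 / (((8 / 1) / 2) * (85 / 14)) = -301 / 85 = -3.54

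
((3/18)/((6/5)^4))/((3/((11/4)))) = 6875/93312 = 0.07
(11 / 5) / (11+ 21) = 11 / 160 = 0.07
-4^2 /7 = -16 /7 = -2.29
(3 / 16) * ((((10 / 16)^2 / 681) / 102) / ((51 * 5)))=5 / 1209194496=0.00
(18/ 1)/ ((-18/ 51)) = -51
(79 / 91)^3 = 493039 / 753571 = 0.65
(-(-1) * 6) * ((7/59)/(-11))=-42/649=-0.06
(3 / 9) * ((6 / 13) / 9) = 2 / 117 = 0.02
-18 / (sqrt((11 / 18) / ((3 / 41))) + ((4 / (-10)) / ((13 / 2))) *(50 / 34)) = -2637414 *sqrt(2706) / 22005691 - 4296240 / 22005691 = -6.43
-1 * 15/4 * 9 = -135/4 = -33.75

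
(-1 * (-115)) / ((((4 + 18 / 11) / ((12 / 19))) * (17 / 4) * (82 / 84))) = 1275120 / 410533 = 3.11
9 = 9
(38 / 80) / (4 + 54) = 19 / 2320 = 0.01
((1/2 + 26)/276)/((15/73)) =3869/8280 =0.47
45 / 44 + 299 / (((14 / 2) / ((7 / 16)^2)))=25903 / 2816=9.20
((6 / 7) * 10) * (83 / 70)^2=12.05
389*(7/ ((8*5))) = 68.08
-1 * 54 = -54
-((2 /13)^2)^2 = -0.00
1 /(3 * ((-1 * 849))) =-1 /2547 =-0.00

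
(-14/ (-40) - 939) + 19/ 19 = -937.65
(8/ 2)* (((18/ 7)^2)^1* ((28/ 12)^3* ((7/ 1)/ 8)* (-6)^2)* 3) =31752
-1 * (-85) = 85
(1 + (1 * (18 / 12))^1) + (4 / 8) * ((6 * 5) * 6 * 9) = 1625 / 2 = 812.50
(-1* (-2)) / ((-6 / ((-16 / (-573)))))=-16 / 1719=-0.01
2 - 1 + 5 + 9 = 15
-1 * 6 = -6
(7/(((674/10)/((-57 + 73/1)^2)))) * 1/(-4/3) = -6720/337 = -19.94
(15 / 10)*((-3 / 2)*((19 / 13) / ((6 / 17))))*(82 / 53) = -39729 / 2756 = -14.42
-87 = -87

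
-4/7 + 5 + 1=38/7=5.43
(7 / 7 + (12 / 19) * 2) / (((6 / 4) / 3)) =86 / 19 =4.53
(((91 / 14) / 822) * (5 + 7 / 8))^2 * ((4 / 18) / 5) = 373321 / 3891939840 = 0.00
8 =8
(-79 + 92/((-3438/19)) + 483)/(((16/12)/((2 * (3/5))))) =346801/955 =363.14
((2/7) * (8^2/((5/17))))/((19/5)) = 2176/133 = 16.36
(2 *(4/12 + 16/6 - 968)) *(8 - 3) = -9650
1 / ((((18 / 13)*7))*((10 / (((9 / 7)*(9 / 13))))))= 9 / 980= 0.01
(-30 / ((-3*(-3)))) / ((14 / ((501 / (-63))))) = 835 / 441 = 1.89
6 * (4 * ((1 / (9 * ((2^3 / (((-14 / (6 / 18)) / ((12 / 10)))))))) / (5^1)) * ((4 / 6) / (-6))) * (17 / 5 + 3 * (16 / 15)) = 77 / 45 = 1.71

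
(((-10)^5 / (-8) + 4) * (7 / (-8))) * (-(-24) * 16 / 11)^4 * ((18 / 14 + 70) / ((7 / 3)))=-50875146851844096 / 102487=-496405854906.91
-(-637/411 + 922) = -920.45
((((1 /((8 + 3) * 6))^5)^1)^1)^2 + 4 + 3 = 10978358166375570433 /1568336880910795776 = 7.00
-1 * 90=-90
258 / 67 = 3.85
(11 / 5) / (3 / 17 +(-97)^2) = 187 / 799780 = 0.00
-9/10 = -0.90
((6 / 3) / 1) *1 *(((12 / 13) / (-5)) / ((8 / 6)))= -18 / 65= -0.28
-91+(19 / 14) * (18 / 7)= -4288 / 49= -87.51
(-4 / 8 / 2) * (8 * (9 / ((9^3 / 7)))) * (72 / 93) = -112 / 837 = -0.13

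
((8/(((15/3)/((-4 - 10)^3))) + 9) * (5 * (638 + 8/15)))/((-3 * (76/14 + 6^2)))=734388361/6525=112549.94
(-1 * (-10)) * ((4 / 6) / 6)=10 / 9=1.11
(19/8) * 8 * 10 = 190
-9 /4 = -2.25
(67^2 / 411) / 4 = 2.73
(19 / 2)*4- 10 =28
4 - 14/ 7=2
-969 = -969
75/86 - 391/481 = 2449/41366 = 0.06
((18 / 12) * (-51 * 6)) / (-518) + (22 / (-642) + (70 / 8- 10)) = -132413 / 332556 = -0.40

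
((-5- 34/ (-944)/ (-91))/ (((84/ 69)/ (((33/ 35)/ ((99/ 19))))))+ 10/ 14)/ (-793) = 3658349/ 100139151840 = 0.00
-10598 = -10598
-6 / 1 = -6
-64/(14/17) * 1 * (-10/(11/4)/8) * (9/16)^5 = 5019165/2523136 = 1.99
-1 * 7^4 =-2401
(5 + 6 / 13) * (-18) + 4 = -1226 / 13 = -94.31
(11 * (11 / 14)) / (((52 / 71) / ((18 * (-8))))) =-1699.32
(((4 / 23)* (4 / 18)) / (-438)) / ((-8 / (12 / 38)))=1 / 287109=0.00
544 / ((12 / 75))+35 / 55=37407 / 11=3400.64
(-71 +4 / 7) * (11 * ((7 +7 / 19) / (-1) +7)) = 5423 / 19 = 285.42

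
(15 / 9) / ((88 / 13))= 65 / 264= 0.25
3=3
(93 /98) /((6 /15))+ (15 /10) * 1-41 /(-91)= 11015 /2548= 4.32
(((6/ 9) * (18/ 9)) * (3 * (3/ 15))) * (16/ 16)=4/ 5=0.80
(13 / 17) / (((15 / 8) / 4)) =416 / 255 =1.63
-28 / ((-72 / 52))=182 / 9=20.22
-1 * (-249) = 249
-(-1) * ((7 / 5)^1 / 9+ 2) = 97 / 45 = 2.16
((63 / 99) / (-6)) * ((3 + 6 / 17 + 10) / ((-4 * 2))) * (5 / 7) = 1135 / 8976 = 0.13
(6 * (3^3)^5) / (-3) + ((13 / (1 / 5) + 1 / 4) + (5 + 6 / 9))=-344372917 / 12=-28697743.08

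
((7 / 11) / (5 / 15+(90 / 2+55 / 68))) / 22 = 714 / 1138973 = 0.00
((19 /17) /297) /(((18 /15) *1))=95 /30294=0.00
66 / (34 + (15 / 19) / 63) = 26334 / 13571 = 1.94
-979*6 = -5874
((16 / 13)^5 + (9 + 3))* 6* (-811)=-26782911672 / 371293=-72134.17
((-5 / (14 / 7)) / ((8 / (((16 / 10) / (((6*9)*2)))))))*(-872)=4.04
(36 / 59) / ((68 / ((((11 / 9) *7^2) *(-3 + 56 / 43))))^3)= -60916490634923 / 29868206417424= -2.04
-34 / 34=-1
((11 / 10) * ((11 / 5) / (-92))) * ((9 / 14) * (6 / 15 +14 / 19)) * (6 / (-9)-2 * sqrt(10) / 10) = 29403 * sqrt(10) / 7647500 +9801 / 764750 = 0.02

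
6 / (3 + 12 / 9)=18 / 13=1.38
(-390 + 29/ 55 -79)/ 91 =-1982/ 385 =-5.15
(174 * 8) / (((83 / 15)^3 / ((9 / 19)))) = 3.89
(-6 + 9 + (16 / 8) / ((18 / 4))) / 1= 31 / 9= 3.44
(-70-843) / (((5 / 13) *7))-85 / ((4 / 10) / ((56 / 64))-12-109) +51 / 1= -42440271 / 147665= -287.41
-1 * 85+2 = -83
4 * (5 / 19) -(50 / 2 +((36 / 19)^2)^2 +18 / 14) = -34776116 / 912247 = -38.12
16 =16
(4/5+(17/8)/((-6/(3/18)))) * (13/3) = 13871/4320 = 3.21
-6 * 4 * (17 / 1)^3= -117912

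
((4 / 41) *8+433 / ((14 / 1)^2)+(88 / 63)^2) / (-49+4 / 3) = -3216041 / 31026996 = -0.10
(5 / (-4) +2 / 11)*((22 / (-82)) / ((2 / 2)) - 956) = 1842729 / 1804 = 1021.47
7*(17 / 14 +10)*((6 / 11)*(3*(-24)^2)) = 813888 / 11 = 73989.82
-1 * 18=-18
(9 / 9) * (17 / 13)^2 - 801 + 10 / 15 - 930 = -876412 / 507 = -1728.62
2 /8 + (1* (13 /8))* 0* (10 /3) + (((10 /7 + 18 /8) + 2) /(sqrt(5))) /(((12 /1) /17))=1 /4 + 901* sqrt(5) /560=3.85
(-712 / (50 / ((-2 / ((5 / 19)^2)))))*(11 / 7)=2827352 / 4375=646.25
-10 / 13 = -0.77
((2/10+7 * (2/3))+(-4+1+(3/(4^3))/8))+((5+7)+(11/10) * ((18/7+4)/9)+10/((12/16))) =4517297/161280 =28.01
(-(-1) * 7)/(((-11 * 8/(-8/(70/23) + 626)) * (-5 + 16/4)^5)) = 10909/220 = 49.59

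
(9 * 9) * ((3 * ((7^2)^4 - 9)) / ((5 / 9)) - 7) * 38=479088696222 / 5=95817739244.40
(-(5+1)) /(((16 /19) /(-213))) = 12141 /8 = 1517.62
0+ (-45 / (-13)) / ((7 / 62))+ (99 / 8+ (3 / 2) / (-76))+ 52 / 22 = 3452195 / 76076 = 45.38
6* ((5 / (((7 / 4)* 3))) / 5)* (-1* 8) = -64 / 7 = -9.14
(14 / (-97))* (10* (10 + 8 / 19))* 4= -60.16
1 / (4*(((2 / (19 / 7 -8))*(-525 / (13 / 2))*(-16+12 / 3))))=-481 / 705600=-0.00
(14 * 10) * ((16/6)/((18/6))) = 1120/9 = 124.44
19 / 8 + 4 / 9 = 203 / 72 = 2.82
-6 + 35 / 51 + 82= 76.69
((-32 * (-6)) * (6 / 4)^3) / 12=54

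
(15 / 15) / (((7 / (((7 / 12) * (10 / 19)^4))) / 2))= 5000 / 390963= 0.01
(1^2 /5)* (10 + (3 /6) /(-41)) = 819 /410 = 2.00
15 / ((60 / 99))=99 / 4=24.75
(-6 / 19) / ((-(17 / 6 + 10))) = 36 / 1463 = 0.02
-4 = -4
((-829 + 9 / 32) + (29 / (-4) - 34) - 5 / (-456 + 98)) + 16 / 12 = -14926391 / 17184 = -868.62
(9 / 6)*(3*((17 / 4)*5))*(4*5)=3825 / 2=1912.50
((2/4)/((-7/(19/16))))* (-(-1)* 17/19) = -17/224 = -0.08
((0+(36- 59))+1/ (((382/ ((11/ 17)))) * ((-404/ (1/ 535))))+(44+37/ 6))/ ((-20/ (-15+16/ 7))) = 1454444007589/ 84216789600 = 17.27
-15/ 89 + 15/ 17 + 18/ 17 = 2682/ 1513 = 1.77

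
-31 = -31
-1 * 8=-8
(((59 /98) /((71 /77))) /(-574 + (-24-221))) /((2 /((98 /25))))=-649 /415350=-0.00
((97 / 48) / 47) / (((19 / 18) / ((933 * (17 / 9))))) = 512839 / 7144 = 71.79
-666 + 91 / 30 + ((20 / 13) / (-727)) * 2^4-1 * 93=-756.00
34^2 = 1156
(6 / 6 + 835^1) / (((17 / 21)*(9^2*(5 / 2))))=11704 / 2295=5.10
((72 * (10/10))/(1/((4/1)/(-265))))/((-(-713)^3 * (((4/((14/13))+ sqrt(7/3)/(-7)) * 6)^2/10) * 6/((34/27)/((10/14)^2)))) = -265800304/10592802003145794435 - 33959744 * sqrt(21)/52964010015728972175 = -0.00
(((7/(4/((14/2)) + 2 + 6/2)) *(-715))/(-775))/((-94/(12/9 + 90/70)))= -847/26226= -0.03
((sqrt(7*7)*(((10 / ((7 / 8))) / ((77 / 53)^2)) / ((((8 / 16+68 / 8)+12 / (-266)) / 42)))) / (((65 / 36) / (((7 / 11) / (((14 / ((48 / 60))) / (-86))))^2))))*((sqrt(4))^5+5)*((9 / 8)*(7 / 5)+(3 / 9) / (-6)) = 511294671867136 / 9445275125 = 54132.32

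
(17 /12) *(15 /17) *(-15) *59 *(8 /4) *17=-75225 /2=-37612.50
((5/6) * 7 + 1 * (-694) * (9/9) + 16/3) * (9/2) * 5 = -15363.75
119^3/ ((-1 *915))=-1841.70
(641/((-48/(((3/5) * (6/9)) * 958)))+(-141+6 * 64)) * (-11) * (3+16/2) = 35387539/60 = 589792.32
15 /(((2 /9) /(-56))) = -3780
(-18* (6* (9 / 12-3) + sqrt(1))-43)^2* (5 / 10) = 16562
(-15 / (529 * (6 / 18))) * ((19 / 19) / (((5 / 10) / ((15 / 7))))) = -1350 / 3703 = -0.36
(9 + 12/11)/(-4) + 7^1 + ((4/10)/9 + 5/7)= 72571/13860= 5.24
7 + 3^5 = 250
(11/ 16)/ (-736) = -11/ 11776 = -0.00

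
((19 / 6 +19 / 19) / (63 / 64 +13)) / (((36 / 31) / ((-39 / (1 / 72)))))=-128960 / 179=-720.45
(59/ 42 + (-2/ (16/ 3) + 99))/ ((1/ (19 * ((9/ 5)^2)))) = 1724193/ 280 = 6157.83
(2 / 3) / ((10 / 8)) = 8 / 15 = 0.53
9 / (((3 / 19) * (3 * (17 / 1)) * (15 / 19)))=361 / 255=1.42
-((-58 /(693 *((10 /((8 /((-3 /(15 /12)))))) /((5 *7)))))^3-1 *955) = 24994770715 /26198073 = 954.07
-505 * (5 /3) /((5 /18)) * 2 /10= -606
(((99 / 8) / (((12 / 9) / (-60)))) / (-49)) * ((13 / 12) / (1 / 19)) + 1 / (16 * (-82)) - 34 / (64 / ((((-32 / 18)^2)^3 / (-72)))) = 36000261677665 / 153743755536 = 234.16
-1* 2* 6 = -12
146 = 146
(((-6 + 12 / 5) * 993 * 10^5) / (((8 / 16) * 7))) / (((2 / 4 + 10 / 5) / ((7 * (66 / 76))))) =-4718736000 / 19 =-248354526.32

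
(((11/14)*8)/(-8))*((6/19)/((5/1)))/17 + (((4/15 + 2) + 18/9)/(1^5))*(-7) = -1013027/33915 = -29.87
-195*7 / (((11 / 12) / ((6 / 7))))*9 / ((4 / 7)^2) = -773955 / 22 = -35179.77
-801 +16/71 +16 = -55719/71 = -784.77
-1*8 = -8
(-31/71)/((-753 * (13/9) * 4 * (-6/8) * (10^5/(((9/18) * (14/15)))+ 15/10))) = -434/695023865133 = -0.00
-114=-114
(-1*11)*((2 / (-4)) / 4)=11 / 8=1.38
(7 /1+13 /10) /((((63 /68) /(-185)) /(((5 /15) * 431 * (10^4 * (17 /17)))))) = -2381081164.02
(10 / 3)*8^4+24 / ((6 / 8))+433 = 42355 / 3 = 14118.33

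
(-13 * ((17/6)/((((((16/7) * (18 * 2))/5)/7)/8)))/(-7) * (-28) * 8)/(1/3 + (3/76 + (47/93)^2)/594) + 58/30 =-305014977809/25391685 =-12012.40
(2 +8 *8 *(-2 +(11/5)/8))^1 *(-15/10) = 813/5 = 162.60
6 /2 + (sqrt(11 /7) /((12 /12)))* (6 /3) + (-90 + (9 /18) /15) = -2609 /30 + 2* sqrt(77) /7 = -84.46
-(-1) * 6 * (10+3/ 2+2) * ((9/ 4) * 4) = 729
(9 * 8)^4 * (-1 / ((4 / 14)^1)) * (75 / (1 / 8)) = -56435097600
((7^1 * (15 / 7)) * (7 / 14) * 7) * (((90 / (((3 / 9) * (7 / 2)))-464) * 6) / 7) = -121860 / 7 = -17408.57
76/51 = 1.49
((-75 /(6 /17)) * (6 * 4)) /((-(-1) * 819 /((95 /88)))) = -6.72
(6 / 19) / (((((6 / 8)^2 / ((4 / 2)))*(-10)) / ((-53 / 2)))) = 848 / 285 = 2.98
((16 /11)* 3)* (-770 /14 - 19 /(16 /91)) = -7827 /11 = -711.55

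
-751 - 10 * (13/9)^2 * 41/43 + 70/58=-77743762/101007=-769.69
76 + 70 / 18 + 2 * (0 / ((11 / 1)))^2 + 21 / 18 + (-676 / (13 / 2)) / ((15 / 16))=-2689 / 90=-29.88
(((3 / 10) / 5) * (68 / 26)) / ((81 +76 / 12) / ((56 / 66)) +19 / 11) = 7854 / 5238025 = 0.00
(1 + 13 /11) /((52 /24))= 144 /143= 1.01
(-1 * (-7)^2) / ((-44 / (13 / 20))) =637 / 880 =0.72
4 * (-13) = -52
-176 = -176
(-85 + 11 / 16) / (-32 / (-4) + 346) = -1349 / 5664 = -0.24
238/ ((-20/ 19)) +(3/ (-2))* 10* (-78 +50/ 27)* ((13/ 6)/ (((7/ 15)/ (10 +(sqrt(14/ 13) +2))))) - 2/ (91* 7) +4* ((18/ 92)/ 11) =25700* sqrt(182)/ 63 +306586545737/ 4834830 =68915.43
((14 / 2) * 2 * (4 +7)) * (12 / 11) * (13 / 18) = 364 / 3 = 121.33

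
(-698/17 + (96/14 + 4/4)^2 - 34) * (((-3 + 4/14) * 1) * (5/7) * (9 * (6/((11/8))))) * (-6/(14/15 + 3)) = -3726842400/2408203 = -1547.56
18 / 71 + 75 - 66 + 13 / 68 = 45599 / 4828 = 9.44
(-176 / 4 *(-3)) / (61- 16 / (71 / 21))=9372 / 3995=2.35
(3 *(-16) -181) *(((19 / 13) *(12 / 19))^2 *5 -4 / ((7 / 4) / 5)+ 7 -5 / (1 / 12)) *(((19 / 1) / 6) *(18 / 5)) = 929099487 / 5915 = 157075.15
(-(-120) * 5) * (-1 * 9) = -5400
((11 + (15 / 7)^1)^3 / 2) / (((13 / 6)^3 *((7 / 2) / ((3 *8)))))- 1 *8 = 3994518616 / 5274997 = 757.26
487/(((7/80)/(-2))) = -77920/7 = -11131.43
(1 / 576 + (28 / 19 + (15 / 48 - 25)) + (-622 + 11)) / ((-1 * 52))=12.20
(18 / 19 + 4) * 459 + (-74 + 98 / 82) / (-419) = 741261849 / 326401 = 2271.02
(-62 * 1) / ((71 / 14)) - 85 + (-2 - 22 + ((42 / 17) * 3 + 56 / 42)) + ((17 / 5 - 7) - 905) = -18486658 / 18105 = -1021.08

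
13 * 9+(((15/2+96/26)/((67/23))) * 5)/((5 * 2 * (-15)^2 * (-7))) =214002469/1829100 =117.00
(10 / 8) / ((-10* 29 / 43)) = -43 / 232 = -0.19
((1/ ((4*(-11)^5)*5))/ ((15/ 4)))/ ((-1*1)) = 0.00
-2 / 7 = -0.29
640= 640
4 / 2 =2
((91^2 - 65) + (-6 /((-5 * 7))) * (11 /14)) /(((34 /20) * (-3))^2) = 2368180 /7497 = 315.88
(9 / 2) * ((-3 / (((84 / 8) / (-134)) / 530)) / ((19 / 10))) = 6391800 / 133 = 48058.65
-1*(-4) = 4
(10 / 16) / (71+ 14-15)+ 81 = 9073 / 112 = 81.01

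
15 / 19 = 0.79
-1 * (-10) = 10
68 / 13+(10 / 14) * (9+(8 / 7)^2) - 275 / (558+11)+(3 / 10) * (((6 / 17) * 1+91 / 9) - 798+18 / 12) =-578921121997 / 2587914420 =-223.70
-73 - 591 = -664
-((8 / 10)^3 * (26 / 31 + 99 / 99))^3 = -48547233792 / 58185546875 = -0.83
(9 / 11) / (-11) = -9 / 121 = -0.07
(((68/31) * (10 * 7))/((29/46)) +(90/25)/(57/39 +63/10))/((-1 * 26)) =-110675686/11792183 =-9.39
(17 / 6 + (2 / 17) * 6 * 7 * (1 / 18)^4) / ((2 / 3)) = 421369 / 99144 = 4.25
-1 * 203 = -203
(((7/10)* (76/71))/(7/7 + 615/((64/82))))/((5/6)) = 51072/44813425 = 0.00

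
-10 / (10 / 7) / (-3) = 2.33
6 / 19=0.32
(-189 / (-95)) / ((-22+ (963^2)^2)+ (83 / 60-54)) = 2268 / 980415118778477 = 0.00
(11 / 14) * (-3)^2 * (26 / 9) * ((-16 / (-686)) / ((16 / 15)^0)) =1144 / 2401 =0.48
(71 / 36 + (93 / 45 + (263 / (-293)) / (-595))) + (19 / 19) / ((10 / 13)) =6703331 / 1255212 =5.34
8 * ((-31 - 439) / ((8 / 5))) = -2350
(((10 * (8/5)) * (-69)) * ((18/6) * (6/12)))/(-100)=414/25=16.56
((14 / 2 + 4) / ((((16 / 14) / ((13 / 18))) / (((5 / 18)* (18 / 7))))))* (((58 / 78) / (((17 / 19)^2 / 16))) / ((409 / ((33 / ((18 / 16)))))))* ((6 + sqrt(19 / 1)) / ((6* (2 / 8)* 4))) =25334980* sqrt(19) / 28722843 + 50669960 / 9574281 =9.14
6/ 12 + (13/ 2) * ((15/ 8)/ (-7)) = -139/ 112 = -1.24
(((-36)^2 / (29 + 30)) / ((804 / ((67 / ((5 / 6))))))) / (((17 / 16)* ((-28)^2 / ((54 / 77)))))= 34992 / 18921595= 0.00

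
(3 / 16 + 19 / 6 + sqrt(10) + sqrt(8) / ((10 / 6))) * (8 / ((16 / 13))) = 39 * sqrt(2) / 5 + 13 * sqrt(10) / 2 + 2093 / 96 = 53.39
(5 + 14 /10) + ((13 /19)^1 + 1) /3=1984 /285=6.96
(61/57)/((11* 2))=61/1254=0.05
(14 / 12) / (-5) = -7 / 30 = -0.23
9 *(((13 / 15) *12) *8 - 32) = 2304 / 5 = 460.80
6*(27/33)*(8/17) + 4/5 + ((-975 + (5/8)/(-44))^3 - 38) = -3436210502267791841/3707207680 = -926899920.07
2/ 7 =0.29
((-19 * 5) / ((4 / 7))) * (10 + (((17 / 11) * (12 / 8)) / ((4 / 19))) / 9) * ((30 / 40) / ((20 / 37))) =-14580923 / 5632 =-2588.94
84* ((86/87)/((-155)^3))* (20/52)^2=-2408/730028455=-0.00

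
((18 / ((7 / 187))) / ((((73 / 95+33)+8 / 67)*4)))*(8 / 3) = 210045 / 22204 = 9.46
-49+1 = -48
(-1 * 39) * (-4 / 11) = 156 / 11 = 14.18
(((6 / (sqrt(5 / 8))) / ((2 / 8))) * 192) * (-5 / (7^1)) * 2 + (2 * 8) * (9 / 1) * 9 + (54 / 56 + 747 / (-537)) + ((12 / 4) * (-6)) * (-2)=6673845 / 5012 - 18432 * sqrt(10) / 7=-6995.16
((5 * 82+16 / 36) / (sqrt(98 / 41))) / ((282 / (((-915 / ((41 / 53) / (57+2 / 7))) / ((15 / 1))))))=-2394511751 * sqrt(82) / 5098842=-4252.58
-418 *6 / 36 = -209 / 3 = -69.67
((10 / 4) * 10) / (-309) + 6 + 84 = 27785 / 309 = 89.92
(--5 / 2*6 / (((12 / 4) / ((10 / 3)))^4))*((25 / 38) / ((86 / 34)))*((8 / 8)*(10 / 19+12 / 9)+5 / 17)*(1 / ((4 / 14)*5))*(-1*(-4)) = 35.86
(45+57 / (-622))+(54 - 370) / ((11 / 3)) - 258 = -2047629 / 6842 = -299.27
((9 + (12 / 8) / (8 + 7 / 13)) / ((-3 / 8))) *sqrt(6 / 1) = -2716 *sqrt(6) / 111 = -59.94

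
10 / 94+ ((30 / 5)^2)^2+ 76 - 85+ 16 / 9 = 545198 / 423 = 1288.88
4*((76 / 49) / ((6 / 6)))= 304 / 49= 6.20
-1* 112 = -112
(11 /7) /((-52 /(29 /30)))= -319 /10920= -0.03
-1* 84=-84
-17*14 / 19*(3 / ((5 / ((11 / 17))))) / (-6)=77 / 95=0.81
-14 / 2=-7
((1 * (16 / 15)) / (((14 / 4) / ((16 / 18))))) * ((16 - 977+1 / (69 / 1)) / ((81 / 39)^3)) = -37293741056 / 1283430015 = -29.06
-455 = -455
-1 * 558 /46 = -279 /23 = -12.13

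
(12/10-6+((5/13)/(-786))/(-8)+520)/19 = 27.12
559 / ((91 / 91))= 559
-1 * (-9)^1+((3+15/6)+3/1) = 35/2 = 17.50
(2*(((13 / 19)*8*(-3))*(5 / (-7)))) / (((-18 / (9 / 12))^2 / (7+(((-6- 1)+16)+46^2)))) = 34645 / 399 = 86.83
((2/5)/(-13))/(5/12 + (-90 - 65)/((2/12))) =24/725075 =0.00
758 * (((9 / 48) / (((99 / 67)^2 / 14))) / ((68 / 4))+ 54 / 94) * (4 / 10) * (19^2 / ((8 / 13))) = 4792850703667 / 41765328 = 114756.69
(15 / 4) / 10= 3 / 8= 0.38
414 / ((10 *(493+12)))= 207 / 2525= 0.08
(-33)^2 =1089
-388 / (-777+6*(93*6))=-388 / 2571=-0.15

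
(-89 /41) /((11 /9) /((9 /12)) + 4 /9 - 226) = 2403 /247886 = 0.01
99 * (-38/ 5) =-3762/ 5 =-752.40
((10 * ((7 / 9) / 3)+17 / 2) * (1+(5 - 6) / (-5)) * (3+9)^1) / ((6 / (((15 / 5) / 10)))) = 599 / 75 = 7.99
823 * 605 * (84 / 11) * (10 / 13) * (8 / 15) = 20278720 / 13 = 1559901.54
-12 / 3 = -4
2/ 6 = 1/ 3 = 0.33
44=44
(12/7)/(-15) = -4/35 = -0.11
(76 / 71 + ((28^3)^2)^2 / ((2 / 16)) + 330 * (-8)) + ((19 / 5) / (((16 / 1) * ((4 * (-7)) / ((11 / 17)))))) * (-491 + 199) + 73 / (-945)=33903569463645650411902853 / 18249840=1857746120713696690.60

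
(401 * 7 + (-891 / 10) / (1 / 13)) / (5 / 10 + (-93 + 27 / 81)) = -49461 / 2765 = -17.89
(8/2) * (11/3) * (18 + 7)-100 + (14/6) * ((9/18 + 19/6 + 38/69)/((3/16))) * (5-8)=2512/23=109.22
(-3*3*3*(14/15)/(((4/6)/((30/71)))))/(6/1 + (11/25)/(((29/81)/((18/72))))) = -156600/61841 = -2.53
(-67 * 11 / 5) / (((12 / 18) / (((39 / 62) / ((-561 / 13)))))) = 33969 / 10540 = 3.22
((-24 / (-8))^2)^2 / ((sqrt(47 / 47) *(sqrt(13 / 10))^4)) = 8100 / 169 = 47.93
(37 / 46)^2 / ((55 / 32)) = 10952 / 29095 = 0.38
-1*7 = -7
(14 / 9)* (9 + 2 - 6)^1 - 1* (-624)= 5686 / 9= 631.78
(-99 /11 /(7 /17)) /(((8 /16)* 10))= -153 /35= -4.37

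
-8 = -8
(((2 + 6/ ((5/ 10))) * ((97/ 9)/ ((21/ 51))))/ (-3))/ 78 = -1649/ 1053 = -1.57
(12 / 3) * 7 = 28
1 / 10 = 0.10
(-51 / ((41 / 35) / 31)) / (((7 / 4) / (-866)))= 667876.10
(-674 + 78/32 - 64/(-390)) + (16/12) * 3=-2082283/3120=-667.40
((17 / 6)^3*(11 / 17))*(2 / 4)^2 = 3179 / 864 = 3.68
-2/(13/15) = -30/13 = -2.31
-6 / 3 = -2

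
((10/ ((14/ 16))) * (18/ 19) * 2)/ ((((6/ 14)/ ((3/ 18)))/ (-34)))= -286.32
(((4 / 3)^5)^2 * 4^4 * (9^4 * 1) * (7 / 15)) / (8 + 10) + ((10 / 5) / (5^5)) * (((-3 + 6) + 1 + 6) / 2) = 117440512486 / 151875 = 773270.86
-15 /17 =-0.88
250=250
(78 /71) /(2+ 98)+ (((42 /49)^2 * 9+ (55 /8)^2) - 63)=-50716273 /5566400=-9.11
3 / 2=1.50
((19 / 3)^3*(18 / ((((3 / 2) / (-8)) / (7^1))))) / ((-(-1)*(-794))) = 768208 / 3573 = 215.00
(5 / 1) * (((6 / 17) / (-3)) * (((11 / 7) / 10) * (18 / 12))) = -33 / 238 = -0.14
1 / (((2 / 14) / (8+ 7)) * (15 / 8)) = 56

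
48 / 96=1 / 2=0.50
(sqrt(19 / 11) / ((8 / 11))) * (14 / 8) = 7 * sqrt(209) / 32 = 3.16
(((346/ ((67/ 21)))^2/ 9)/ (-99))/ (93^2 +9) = -0.00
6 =6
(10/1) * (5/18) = 25/9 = 2.78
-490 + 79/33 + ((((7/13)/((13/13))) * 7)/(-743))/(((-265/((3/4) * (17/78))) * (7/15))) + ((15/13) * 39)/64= -6843648396041/14055467712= -486.90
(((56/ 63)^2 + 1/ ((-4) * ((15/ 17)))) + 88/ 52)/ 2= 46313/ 42120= 1.10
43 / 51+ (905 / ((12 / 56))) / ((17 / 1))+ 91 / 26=25783 / 102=252.77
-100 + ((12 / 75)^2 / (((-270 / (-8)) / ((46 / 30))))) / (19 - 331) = -4935937684 / 49359375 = -100.00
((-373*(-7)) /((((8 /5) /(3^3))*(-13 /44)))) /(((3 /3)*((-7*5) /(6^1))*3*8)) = 110781 /104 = 1065.20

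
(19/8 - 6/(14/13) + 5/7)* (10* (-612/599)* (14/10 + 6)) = 786879/4193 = 187.66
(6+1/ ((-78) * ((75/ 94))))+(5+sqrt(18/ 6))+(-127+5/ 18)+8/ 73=-49379237/ 427050+sqrt(3)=-113.90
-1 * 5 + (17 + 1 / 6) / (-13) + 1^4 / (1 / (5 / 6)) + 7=59 / 39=1.51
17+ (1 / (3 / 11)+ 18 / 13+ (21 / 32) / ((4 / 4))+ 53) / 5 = 179347 / 6240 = 28.74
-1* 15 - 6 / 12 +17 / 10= -69 / 5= -13.80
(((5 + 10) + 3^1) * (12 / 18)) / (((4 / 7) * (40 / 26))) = 273 / 20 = 13.65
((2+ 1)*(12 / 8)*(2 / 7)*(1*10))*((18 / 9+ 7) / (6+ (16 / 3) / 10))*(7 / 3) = 2025 / 49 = 41.33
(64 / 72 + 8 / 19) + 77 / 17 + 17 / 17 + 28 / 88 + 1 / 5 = 2352719 / 319770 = 7.36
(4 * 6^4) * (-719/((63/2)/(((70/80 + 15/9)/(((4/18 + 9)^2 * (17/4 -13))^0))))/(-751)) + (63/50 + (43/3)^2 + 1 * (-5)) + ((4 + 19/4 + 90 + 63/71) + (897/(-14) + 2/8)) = 53578175912/83980575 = 637.98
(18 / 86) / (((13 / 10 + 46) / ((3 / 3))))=90 / 20339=0.00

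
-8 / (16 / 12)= -6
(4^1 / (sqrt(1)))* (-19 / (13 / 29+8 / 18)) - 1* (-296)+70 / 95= 211.60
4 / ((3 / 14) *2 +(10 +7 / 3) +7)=84 / 415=0.20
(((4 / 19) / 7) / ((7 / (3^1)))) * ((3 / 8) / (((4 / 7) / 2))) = 0.02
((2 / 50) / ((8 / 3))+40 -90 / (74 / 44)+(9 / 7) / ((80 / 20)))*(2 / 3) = -682573 / 77700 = -8.78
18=18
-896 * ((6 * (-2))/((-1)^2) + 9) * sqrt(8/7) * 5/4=960 * sqrt(14)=3591.99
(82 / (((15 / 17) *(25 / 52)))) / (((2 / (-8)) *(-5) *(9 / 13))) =3769376 / 16875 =223.37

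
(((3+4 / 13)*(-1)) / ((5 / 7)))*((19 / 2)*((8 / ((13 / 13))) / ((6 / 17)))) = -194446 / 195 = -997.16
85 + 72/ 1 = 157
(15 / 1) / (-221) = -15 / 221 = -0.07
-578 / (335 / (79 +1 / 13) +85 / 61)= -36245224 / 353035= -102.67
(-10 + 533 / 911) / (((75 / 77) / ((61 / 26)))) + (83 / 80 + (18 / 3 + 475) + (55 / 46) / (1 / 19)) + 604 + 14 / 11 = 1303201241833 / 1198511600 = 1087.35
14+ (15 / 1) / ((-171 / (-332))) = 2458 / 57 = 43.12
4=4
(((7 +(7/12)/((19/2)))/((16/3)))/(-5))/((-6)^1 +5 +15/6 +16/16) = -0.11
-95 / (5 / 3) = -57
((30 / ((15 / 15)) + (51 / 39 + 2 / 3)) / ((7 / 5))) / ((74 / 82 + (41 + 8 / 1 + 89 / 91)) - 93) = -255635 / 471444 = -0.54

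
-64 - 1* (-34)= -30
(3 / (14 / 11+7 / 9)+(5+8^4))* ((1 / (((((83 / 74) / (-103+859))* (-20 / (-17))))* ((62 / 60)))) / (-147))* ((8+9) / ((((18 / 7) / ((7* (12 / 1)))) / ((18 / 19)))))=-11541048998400 / 1417723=-8140552.84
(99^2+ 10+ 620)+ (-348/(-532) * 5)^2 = 184703184/17689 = 10441.70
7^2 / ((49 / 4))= 4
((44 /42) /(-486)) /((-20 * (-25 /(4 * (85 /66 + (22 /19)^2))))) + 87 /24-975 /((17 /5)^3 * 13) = 6659019653431 /3878847891000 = 1.72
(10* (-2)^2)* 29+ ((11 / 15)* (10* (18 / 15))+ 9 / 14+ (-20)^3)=-478139 / 70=-6830.56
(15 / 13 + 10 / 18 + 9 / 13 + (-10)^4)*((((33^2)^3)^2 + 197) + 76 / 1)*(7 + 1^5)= 5205065091863185367015344 / 39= 133463207483671419667060.10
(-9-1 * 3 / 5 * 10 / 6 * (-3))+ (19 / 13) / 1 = -59 / 13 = -4.54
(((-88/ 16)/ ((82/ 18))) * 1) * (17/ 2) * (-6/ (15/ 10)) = 41.05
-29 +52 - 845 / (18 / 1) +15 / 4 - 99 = -4291 / 36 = -119.19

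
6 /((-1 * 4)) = -3 /2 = -1.50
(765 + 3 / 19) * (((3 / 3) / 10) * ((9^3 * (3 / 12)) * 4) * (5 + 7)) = 63589212 / 95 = 669360.13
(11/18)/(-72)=-11/1296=-0.01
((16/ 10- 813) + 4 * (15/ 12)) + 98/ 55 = -44254/ 55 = -804.62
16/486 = 8/243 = 0.03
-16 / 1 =-16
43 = 43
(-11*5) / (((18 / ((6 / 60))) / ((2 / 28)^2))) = -11 / 7056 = -0.00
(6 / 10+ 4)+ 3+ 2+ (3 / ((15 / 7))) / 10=487 / 50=9.74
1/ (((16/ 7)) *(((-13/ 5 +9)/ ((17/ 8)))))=595/ 4096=0.15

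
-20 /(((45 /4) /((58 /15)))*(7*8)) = -116 /945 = -0.12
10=10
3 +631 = 634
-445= -445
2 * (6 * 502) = 6024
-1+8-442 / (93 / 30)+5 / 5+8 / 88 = -45861 / 341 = -134.49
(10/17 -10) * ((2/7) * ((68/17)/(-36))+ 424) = -4273600/1071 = -3990.29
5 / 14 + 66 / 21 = 7 / 2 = 3.50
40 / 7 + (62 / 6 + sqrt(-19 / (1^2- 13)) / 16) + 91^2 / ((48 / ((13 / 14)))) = sqrt(57) / 96 + 39479 / 224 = 176.32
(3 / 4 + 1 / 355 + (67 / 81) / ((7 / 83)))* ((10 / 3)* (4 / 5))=17005486 / 603855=28.16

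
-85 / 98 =-0.87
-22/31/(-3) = 22/93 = 0.24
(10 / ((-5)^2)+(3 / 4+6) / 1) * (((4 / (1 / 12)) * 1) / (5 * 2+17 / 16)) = 9152 / 295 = 31.02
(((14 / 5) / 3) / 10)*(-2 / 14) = -1 / 75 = -0.01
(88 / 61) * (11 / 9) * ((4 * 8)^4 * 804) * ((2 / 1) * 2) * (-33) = -11969134329856 / 61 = -196215316882.89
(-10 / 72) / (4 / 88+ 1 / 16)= -220 / 171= -1.29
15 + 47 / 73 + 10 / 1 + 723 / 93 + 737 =1743456 / 2263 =770.42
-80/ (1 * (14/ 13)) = -520/ 7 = -74.29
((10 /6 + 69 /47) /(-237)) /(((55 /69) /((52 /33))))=-0.03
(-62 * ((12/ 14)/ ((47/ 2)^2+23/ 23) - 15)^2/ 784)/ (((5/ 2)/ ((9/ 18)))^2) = -1673452548711/ 2351716593800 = -0.71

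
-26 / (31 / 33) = -858 / 31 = -27.68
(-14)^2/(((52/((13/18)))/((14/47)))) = 343/423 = 0.81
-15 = -15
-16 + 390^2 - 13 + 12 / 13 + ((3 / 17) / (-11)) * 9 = 369686494 / 2431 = 152071.78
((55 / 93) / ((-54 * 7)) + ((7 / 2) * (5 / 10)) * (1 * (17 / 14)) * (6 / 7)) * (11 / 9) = 1407461 / 632772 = 2.22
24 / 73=0.33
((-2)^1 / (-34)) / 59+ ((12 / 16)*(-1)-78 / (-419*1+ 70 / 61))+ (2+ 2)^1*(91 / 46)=17289036949 / 2352022964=7.35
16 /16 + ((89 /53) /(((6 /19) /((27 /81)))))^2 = 3769597 /910116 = 4.14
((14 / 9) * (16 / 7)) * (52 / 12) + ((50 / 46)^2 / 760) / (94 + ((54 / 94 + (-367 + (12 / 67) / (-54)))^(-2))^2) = 8641608034274315862721119236843744 / 560872996348754334179926279698993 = 15.41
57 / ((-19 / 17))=-51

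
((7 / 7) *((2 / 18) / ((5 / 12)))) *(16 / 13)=64 / 195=0.33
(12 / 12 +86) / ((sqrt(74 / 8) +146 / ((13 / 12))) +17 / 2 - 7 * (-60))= 5521165 / 35744962 - 4901 * sqrt(37) / 35744962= 0.15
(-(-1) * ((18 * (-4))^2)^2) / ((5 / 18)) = 483729408 / 5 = 96745881.60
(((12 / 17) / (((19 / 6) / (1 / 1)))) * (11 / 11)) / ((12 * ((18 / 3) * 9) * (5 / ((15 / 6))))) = 1 / 5814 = 0.00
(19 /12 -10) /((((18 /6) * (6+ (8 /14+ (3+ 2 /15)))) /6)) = -3535 /2038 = -1.73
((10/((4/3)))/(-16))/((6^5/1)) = -5/82944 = -0.00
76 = 76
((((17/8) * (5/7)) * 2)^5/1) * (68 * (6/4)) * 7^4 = 226289709375/3584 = 63138869.80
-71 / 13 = -5.46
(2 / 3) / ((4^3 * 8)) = 1 / 768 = 0.00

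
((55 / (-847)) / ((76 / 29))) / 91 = -145 / 532532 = -0.00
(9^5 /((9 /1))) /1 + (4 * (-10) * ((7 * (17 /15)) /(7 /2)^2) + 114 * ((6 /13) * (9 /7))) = 257507 /39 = 6602.74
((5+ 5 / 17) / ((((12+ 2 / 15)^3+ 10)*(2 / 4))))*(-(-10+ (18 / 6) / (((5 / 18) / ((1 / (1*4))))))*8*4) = 70956000 / 51529703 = 1.38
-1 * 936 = -936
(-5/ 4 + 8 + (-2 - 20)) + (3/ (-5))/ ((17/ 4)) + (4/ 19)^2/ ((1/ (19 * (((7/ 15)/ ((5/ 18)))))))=-451439/ 32300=-13.98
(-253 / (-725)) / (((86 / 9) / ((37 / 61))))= 84249 / 3803350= 0.02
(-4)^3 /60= -16 /15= -1.07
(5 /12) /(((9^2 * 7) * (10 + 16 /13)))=65 /993384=0.00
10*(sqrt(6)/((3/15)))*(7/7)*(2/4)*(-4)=-100*sqrt(6)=-244.95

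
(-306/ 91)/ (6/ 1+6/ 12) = -612/ 1183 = -0.52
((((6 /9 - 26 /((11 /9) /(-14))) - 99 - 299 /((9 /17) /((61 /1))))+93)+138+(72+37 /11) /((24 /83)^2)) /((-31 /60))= 64102.46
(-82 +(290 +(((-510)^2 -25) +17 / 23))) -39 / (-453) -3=903955306 / 3473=260280.83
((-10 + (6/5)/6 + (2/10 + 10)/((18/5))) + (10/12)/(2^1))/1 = -131/20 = -6.55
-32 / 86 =-16 / 43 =-0.37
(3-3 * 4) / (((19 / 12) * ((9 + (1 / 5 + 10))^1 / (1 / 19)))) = -45 / 2888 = -0.02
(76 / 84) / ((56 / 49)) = 19 / 24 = 0.79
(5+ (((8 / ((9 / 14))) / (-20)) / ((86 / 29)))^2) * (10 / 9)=37771922 / 6739605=5.60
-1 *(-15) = 15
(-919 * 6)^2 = 30404196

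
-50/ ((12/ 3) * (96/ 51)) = -425/ 64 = -6.64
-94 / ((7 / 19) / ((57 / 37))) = -101802 / 259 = -393.06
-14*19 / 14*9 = -171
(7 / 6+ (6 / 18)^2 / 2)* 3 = 11 / 3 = 3.67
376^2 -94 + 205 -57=141430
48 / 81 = 16 / 27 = 0.59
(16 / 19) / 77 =0.01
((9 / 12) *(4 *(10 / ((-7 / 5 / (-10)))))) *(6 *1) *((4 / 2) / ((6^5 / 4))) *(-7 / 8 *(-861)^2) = -10296125 / 12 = -858010.42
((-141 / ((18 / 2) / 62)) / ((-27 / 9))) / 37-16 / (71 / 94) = -293938 / 23643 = -12.43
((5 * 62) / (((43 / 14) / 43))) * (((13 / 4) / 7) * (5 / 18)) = 10075 / 18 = 559.72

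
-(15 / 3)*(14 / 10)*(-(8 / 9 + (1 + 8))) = 623 / 9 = 69.22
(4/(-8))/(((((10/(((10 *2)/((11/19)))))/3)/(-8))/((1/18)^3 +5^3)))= 13851019/2673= 5181.83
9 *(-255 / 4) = -2295 / 4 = -573.75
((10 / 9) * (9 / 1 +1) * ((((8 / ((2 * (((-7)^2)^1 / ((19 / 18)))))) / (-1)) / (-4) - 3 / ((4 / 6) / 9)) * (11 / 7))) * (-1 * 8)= 157088800 / 27783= 5654.13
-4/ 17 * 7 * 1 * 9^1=-252/ 17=-14.82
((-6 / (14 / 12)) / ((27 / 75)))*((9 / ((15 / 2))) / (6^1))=-20 / 7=-2.86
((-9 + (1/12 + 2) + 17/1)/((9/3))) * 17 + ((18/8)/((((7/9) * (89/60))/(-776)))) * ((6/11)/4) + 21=-31635871/246708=-128.23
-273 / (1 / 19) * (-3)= 15561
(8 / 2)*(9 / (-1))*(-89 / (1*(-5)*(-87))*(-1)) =-1068 / 145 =-7.37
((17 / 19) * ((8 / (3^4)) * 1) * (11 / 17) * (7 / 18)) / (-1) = -308 / 13851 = -0.02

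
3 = 3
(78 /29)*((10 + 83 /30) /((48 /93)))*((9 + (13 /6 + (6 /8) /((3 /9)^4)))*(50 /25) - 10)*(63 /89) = 2602787187 /412960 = 6302.76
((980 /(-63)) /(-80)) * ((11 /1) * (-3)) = -6.42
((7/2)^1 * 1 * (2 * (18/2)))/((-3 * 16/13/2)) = -34.12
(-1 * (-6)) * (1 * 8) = 48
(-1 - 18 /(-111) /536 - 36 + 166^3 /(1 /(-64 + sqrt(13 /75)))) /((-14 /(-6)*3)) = -2902958391593 /69412 + 4574296*sqrt(39) /105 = -41550078.53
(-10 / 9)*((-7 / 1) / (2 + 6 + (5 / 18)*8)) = 35 / 46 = 0.76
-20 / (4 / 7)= -35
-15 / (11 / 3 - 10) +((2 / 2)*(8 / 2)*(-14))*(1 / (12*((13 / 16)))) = -2501 / 741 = -3.38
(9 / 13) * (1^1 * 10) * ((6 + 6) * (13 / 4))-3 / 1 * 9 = 243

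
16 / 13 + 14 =198 / 13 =15.23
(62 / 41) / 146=31 / 2993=0.01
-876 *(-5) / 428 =10.23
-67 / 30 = -2.23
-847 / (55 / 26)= -2002 / 5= -400.40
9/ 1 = 9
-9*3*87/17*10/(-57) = 7830/323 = 24.24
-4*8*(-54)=1728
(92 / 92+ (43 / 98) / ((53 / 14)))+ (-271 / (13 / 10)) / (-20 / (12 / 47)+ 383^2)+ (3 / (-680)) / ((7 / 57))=1.08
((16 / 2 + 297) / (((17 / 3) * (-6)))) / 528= -305 / 17952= -0.02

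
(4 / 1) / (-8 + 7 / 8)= -32 / 57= -0.56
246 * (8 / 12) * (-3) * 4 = -1968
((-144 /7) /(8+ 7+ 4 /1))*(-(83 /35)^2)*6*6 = 35712576 /162925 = 219.20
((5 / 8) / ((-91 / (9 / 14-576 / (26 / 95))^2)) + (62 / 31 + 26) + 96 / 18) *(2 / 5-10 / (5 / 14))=10106379085981 / 12057136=838207.27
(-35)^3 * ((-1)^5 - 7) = 343000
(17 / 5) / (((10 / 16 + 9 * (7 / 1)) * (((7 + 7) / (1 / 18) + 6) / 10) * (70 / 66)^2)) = 49368 / 26811575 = 0.00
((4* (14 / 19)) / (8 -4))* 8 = 112 / 19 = 5.89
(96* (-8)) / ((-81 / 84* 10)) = 3584 / 45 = 79.64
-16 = -16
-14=-14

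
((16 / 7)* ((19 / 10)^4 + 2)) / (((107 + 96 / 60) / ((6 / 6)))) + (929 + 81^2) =7490.32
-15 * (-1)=15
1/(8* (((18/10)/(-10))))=-25/36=-0.69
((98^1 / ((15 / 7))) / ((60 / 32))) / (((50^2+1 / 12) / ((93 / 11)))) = 680512 / 8250275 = 0.08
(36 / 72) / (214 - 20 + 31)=1 / 450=0.00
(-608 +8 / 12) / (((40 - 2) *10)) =-911 / 570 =-1.60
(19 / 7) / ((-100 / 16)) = -76 / 175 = -0.43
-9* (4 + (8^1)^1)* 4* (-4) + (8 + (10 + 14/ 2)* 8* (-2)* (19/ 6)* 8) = -15464/ 3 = -5154.67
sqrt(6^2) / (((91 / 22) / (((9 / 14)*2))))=1188 / 637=1.86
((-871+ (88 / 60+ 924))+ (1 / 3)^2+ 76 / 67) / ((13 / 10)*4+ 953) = 167972 / 2888973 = 0.06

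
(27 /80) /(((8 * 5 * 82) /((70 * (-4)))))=-189 /6560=-0.03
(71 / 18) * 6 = 71 / 3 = 23.67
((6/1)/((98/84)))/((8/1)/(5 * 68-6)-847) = -6012/990115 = -0.01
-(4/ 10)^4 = -16/ 625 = -0.03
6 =6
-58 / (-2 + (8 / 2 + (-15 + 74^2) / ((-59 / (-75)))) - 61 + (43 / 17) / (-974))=-56661476 / 6724101915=-0.01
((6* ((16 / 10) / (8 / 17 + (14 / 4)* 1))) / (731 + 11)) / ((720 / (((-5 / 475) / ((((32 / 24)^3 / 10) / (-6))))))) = 0.00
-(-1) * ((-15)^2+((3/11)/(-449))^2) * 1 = 5488587234/24393721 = 225.00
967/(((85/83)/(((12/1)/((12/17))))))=80261/5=16052.20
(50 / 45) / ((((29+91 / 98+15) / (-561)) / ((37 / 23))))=-1540 / 69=-22.32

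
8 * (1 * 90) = 720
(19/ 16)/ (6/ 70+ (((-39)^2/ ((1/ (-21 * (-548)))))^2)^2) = 665/ 52565923186331121039414727618608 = 0.00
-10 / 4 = -5 / 2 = -2.50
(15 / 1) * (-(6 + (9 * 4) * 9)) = -4950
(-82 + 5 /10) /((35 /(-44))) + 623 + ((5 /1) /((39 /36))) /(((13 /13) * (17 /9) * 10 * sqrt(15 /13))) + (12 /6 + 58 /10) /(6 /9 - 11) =18 * sqrt(195) /1105 + 786302 /1085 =724.93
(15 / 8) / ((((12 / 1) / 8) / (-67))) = -335 / 4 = -83.75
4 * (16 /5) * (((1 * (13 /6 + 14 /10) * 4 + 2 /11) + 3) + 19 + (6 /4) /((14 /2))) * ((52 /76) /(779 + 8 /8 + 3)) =35231456 /85914675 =0.41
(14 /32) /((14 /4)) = 1 /8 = 0.12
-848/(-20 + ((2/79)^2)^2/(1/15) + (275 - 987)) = 8257417172/7127864763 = 1.16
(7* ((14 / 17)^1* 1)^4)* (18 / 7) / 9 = 76832 / 83521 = 0.92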